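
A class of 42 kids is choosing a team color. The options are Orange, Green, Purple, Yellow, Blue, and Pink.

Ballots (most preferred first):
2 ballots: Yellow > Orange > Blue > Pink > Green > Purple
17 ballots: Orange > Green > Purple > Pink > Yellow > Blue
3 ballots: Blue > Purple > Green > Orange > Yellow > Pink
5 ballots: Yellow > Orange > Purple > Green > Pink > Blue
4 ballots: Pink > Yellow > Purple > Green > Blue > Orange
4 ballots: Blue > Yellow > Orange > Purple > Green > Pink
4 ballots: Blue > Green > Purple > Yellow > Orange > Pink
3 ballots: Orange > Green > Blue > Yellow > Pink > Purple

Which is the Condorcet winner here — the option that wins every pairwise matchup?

Orange

Orange vs Green: 31–11
Orange vs Purple: 31–11
Orange vs Yellow: 23–19
Orange vs Blue: 27–15
Orange vs Pink: 38–4
Orange beats every other option.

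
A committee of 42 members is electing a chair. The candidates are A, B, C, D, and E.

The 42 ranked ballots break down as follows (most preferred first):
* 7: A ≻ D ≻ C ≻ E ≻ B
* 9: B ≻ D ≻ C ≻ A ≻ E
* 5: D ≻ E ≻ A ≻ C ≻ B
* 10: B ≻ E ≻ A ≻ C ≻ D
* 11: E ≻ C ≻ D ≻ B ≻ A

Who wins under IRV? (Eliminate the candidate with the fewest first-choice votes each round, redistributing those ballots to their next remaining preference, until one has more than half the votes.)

Round 1: A 7, B 19, C 0, D 5, E 11. C eliminated.
Round 2: A 7, B 19, D 5, E 11. D eliminated.
Round 3: A 7, B 19, E 16. A eliminated.
Round 4: B 19, E 23. E has a majority (≥22).

E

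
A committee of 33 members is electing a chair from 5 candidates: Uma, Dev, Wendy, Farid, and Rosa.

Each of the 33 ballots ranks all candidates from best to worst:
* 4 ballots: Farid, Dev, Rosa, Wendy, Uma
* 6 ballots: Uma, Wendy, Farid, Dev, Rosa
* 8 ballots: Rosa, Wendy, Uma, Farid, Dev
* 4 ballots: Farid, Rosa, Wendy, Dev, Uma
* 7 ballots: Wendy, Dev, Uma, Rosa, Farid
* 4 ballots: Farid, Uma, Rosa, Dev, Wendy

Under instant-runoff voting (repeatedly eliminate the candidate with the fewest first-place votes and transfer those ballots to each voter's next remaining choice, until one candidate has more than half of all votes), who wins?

Wendy

Round 1: Uma 6, Dev 0, Wendy 7, Farid 12, Rosa 8. Dev eliminated.
Round 2: Uma 6, Wendy 7, Farid 12, Rosa 8. Uma eliminated.
Round 3: Wendy 13, Farid 12, Rosa 8. Rosa eliminated.
Round 4: Wendy 21, Farid 12. Wendy has a majority (≥17).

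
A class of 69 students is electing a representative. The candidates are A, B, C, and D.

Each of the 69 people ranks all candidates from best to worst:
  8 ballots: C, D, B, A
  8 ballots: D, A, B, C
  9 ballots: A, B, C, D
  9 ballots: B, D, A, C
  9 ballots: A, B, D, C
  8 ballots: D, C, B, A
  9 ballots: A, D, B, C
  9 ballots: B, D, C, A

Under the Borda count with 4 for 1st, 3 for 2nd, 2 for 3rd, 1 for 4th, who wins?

D

A: 8×1 + 8×3 + 9×4 + 9×2 + 9×4 + 8×1 + 9×4 + 9×1 = 175
B: 8×2 + 8×2 + 9×3 + 9×4 + 9×3 + 8×2 + 9×2 + 9×4 = 192
C: 8×4 + 8×1 + 9×2 + 9×1 + 9×1 + 8×3 + 9×1 + 9×2 = 127
D: 8×3 + 8×4 + 9×1 + 9×3 + 9×2 + 8×4 + 9×3 + 9×3 = 196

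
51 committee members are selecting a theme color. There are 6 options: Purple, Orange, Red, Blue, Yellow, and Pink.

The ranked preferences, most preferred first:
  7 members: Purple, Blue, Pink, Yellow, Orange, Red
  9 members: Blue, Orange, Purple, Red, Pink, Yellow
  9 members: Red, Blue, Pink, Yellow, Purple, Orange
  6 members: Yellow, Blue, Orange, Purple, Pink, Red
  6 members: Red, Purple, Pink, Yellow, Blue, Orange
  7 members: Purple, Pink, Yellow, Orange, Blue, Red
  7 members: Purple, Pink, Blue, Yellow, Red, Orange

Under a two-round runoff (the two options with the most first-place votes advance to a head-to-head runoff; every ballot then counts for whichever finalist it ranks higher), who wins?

Round 1 first-place votes: Purple 21, Orange 0, Red 15, Blue 9, Yellow 6, Pink 0. Purple and Red advance.
Runoff: Purple is ranked above Red on 36 ballots, Red above Purple on 15.

Purple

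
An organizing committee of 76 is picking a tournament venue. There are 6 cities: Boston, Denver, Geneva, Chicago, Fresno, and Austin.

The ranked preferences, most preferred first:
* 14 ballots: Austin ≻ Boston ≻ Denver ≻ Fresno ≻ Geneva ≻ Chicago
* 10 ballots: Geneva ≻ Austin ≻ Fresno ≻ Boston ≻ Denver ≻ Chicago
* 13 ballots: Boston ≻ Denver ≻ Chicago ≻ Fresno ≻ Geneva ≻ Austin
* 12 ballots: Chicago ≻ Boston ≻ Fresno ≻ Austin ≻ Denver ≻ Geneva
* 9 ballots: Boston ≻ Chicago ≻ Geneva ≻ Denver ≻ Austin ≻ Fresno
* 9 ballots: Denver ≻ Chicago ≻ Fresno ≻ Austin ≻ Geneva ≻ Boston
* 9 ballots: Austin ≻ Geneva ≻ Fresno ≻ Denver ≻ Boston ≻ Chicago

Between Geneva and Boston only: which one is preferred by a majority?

Geneva is ranked above Boston on 28 ballots; Boston above Geneva on 48.

Boston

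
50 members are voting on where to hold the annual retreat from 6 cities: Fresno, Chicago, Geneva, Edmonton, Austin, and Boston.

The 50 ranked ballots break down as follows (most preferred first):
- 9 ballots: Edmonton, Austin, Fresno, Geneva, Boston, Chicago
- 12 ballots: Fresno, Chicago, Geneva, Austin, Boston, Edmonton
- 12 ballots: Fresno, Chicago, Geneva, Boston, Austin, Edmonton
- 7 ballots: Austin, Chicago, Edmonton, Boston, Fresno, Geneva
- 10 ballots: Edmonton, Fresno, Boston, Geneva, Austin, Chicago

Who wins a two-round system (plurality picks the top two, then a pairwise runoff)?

Edmonton

Round 1 first-place votes: Fresno 24, Chicago 0, Geneva 0, Edmonton 19, Austin 7, Boston 0. Fresno and Edmonton advance.
Runoff: Fresno is ranked above Edmonton on 24 ballots, Edmonton above Fresno on 26.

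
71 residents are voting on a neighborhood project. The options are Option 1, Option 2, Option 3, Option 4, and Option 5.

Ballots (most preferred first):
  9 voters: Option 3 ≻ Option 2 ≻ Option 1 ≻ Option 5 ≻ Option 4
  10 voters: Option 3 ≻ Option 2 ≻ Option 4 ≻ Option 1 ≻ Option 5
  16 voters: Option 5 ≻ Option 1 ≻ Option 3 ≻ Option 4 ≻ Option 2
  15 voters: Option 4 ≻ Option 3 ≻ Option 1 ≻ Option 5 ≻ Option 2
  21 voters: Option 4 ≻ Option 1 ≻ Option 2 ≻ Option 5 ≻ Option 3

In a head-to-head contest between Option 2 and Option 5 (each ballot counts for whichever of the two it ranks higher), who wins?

Option 2 is ranked above Option 5 on 40 ballots; Option 5 above Option 2 on 31.

Option 2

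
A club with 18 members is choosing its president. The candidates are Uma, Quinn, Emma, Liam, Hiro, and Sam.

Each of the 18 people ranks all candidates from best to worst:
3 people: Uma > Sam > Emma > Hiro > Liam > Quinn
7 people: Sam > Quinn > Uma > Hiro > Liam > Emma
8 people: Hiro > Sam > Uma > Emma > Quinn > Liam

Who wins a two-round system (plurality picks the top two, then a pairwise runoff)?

Sam

Round 1 first-place votes: Uma 3, Quinn 0, Emma 0, Liam 0, Hiro 8, Sam 7. Hiro and Sam advance.
Runoff: Hiro is ranked above Sam on 8 ballots, Sam above Hiro on 10.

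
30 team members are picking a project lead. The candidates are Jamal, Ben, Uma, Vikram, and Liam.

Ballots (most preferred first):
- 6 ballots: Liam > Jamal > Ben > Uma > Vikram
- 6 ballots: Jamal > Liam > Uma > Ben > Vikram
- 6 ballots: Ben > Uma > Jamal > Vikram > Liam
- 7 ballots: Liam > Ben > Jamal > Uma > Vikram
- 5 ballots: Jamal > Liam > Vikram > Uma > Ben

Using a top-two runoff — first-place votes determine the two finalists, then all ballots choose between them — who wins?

Round 1 first-place votes: Jamal 11, Ben 6, Uma 0, Vikram 0, Liam 13. Liam and Jamal advance.
Runoff: Liam is ranked above Jamal on 13 ballots, Jamal above Liam on 17.

Jamal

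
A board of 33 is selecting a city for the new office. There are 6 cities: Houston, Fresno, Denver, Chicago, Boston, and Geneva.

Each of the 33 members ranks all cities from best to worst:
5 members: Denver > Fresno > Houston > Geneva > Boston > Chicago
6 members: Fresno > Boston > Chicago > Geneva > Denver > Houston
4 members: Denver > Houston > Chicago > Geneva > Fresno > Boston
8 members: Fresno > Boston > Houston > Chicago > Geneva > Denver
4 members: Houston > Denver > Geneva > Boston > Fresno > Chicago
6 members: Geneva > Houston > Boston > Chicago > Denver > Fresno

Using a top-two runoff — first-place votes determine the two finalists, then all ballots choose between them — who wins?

Round 1 first-place votes: Houston 4, Fresno 14, Denver 9, Chicago 0, Boston 0, Geneva 6. Fresno and Denver advance.
Runoff: Fresno is ranked above Denver on 14 ballots, Denver above Fresno on 19.

Denver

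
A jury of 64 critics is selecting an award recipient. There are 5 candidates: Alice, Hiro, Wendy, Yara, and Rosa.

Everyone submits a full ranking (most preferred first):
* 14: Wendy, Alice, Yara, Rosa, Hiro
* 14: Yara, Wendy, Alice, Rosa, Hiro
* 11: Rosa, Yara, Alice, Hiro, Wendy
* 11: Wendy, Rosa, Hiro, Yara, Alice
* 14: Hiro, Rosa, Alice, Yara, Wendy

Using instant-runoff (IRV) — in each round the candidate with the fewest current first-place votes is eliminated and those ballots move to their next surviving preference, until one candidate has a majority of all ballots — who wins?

Round 1: Alice 0, Hiro 14, Wendy 25, Yara 14, Rosa 11. Alice eliminated.
Round 2: Hiro 14, Wendy 25, Yara 14, Rosa 11. Rosa eliminated.
Round 3: Hiro 14, Wendy 25, Yara 25. Hiro eliminated.
Round 4: Wendy 25, Yara 39. Yara has a majority (≥33).

Yara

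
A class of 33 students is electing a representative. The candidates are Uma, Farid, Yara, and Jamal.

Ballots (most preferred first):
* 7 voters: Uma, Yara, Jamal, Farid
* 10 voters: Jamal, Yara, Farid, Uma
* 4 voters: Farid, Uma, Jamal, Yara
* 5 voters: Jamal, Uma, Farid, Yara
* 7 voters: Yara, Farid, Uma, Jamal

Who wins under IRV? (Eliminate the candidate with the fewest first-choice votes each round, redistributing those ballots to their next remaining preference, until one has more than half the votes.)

Uma

Round 1: Uma 7, Farid 4, Yara 7, Jamal 15. Farid eliminated.
Round 2: Uma 11, Yara 7, Jamal 15. Yara eliminated.
Round 3: Uma 18, Jamal 15. Uma has a majority (≥17).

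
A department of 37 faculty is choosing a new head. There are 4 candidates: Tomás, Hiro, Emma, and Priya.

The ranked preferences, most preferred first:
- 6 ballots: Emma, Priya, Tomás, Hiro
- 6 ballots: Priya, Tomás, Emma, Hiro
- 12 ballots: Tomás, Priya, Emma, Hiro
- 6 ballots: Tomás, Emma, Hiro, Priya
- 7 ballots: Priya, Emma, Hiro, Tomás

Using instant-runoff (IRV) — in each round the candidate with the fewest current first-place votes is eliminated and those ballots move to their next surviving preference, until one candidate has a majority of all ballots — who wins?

Round 1: Tomás 18, Hiro 0, Emma 6, Priya 13. Hiro eliminated.
Round 2: Tomás 18, Emma 6, Priya 13. Emma eliminated.
Round 3: Tomás 18, Priya 19. Priya has a majority (≥19).

Priya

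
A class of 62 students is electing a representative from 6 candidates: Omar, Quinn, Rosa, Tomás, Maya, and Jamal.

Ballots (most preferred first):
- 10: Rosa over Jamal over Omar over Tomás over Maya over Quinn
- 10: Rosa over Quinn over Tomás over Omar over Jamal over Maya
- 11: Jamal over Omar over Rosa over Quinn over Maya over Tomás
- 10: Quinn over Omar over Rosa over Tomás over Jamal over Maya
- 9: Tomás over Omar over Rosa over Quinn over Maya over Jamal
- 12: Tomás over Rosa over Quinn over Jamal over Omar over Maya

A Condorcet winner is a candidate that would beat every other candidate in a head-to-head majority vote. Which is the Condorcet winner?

Rosa

Rosa vs Omar: 32–30
Rosa vs Quinn: 52–10
Rosa vs Tomás: 41–21
Rosa vs Maya: 62–0
Rosa vs Jamal: 51–11
Rosa beats every other candidate.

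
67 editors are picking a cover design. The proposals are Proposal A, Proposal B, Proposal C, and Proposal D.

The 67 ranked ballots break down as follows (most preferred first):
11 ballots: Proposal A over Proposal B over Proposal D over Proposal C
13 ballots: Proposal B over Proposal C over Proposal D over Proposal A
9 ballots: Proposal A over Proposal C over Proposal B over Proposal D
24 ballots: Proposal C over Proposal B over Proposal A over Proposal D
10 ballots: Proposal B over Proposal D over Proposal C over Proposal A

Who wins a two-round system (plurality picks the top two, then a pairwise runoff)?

Proposal B

Round 1 first-place votes: Proposal A 20, Proposal B 23, Proposal C 24, Proposal D 0. Proposal C and Proposal B advance.
Runoff: Proposal C is ranked above Proposal B on 33 ballots, Proposal B above Proposal C on 34.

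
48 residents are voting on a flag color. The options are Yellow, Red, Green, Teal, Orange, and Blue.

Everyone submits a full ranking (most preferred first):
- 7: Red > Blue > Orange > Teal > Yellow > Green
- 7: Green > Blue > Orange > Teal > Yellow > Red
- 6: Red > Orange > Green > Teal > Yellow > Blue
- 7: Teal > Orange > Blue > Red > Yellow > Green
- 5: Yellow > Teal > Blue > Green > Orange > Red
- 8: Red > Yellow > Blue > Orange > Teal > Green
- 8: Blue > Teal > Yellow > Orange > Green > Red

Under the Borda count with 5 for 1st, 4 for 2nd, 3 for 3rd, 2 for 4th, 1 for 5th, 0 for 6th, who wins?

Yellow: 7×1 + 7×1 + 6×1 + 7×1 + 5×5 + 8×4 + 8×3 = 108
Red: 7×5 + 7×0 + 6×5 + 7×2 + 5×0 + 8×5 + 8×0 = 119
Green: 7×0 + 7×5 + 6×3 + 7×0 + 5×2 + 8×0 + 8×1 = 71
Teal: 7×2 + 7×2 + 6×2 + 7×5 + 5×4 + 8×1 + 8×4 = 135
Orange: 7×3 + 7×3 + 6×4 + 7×4 + 5×1 + 8×2 + 8×2 = 131
Blue: 7×4 + 7×4 + 6×0 + 7×3 + 5×3 + 8×3 + 8×5 = 156

Blue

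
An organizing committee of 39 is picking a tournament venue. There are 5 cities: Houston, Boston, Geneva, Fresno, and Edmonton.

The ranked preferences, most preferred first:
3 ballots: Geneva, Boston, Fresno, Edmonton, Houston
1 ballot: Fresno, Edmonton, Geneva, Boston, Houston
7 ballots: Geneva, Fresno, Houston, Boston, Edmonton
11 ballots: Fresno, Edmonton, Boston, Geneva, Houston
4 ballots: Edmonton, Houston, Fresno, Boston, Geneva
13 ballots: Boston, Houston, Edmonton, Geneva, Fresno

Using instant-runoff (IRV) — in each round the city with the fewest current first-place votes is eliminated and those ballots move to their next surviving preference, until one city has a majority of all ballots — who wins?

Fresno

Round 1: Houston 0, Boston 13, Geneva 10, Fresno 12, Edmonton 4. Houston eliminated.
Round 2: Boston 13, Geneva 10, Fresno 12, Edmonton 4. Edmonton eliminated.
Round 3: Boston 13, Geneva 10, Fresno 16. Geneva eliminated.
Round 4: Boston 16, Fresno 23. Fresno has a majority (≥20).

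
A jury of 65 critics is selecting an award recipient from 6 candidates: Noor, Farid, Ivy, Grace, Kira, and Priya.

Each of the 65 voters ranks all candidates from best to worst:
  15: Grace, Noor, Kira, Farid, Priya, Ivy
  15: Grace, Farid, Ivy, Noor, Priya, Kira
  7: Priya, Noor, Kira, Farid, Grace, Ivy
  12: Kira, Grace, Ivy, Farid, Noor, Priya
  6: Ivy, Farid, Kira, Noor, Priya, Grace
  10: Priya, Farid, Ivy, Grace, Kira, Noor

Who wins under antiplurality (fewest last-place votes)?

Farid

Last-place votes: Noor 10, Farid 0, Ivy 22, Grace 6, Kira 15, Priya 12.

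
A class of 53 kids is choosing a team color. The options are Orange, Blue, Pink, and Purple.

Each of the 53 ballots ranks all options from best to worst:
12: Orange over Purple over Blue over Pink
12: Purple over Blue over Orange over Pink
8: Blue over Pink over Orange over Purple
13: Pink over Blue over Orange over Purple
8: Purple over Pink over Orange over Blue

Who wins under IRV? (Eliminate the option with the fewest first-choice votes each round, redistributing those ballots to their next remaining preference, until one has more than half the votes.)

Purple

Round 1: Orange 12, Blue 8, Pink 13, Purple 20. Blue eliminated.
Round 2: Orange 12, Pink 21, Purple 20. Orange eliminated.
Round 3: Pink 21, Purple 32. Purple has a majority (≥27).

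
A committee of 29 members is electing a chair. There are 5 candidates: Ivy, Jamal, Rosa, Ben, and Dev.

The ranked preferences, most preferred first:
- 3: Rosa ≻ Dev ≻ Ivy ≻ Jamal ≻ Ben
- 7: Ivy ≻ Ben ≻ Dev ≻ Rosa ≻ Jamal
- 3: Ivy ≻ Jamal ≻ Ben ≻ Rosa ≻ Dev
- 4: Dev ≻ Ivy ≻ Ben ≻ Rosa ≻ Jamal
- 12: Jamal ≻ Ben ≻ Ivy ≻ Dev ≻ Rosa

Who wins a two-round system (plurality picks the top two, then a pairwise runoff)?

Ivy

Round 1 first-place votes: Ivy 10, Jamal 12, Rosa 3, Ben 0, Dev 4. Jamal and Ivy advance.
Runoff: Jamal is ranked above Ivy on 12 ballots, Ivy above Jamal on 17.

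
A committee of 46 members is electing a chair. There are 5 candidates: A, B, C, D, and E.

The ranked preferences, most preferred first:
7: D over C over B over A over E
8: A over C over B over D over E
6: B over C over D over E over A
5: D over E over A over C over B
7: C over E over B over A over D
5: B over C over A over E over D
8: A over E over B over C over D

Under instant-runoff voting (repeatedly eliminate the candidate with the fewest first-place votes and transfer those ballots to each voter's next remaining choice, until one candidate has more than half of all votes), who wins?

Round 1: A 16, B 11, C 7, D 12, E 0. E eliminated.
Round 2: A 16, B 11, C 7, D 12. C eliminated.
Round 3: A 16, B 18, D 12. D eliminated.
Round 4: A 21, B 25. B has a majority (≥24).

B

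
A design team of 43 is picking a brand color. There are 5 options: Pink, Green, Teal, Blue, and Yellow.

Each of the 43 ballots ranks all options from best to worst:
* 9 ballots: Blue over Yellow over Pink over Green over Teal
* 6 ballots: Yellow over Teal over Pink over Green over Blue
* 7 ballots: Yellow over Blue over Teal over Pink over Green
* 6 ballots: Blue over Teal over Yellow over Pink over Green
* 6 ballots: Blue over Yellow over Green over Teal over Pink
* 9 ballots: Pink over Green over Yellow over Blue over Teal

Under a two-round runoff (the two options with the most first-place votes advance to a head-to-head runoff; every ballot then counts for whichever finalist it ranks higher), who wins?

Yellow

Round 1 first-place votes: Pink 9, Green 0, Teal 0, Blue 21, Yellow 13. Blue and Yellow advance.
Runoff: Blue is ranked above Yellow on 21 ballots, Yellow above Blue on 22.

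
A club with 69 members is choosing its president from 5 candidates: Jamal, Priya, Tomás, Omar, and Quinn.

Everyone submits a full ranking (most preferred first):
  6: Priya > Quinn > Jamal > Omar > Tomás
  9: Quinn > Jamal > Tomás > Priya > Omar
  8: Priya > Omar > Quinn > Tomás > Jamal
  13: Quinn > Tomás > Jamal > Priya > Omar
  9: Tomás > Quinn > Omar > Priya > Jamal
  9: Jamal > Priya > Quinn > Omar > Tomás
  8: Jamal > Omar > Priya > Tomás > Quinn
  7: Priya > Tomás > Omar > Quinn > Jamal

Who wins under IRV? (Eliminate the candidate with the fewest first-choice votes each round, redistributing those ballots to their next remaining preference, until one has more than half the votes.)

Priya

Round 1: Jamal 17, Priya 21, Tomás 9, Omar 0, Quinn 22. Omar eliminated.
Round 2: Jamal 17, Priya 21, Tomás 9, Quinn 22. Tomás eliminated.
Round 3: Jamal 17, Priya 21, Quinn 31. Jamal eliminated.
Round 4: Priya 38, Quinn 31. Priya has a majority (≥35).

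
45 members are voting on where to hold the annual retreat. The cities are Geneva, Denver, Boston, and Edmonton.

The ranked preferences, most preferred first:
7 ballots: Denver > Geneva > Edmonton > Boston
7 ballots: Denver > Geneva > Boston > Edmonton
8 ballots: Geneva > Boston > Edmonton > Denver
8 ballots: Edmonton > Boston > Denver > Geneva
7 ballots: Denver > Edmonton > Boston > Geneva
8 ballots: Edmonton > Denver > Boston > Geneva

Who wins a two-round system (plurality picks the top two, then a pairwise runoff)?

Edmonton

Round 1 first-place votes: Geneva 8, Denver 21, Boston 0, Edmonton 16. Denver and Edmonton advance.
Runoff: Denver is ranked above Edmonton on 21 ballots, Edmonton above Denver on 24.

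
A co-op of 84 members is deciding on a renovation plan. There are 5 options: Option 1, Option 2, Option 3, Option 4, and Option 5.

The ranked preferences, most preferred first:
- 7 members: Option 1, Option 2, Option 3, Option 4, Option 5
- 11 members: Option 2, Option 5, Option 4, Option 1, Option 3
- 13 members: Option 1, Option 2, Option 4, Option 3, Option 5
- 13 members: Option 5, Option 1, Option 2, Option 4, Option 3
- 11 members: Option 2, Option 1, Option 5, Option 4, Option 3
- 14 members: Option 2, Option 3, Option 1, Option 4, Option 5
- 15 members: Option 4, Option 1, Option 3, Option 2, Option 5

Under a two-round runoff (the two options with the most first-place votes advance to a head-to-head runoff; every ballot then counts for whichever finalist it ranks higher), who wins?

Option 1

Round 1 first-place votes: Option 1 20, Option 2 36, Option 3 0, Option 4 15, Option 5 13. Option 2 and Option 1 advance.
Runoff: Option 2 is ranked above Option 1 on 36 ballots, Option 1 above Option 2 on 48.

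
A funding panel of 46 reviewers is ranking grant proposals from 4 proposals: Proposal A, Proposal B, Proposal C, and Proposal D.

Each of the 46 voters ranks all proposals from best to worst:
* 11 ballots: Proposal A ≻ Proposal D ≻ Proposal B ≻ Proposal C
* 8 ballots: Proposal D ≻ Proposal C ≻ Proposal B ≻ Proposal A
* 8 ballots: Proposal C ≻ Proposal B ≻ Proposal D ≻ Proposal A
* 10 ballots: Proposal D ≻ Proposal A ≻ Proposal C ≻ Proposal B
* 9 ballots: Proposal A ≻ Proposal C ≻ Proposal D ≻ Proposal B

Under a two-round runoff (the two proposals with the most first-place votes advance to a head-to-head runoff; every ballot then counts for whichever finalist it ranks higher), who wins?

Round 1 first-place votes: Proposal A 20, Proposal B 0, Proposal C 8, Proposal D 18. Proposal A and Proposal D advance.
Runoff: Proposal A is ranked above Proposal D on 20 ballots, Proposal D above Proposal A on 26.

Proposal D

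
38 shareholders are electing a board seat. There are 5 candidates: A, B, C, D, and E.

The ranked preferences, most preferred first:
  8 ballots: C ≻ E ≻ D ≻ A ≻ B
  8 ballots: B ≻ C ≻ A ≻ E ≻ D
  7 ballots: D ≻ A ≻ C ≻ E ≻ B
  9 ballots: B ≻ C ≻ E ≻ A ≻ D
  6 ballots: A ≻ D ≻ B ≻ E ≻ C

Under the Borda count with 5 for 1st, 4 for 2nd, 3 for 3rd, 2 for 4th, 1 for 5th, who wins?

A: 8×2 + 8×3 + 7×4 + 9×2 + 6×5 = 116
B: 8×1 + 8×5 + 7×1 + 9×5 + 6×3 = 118
C: 8×5 + 8×4 + 7×3 + 9×4 + 6×1 = 135
D: 8×3 + 8×1 + 7×5 + 9×1 + 6×4 = 100
E: 8×4 + 8×2 + 7×2 + 9×3 + 6×2 = 101

C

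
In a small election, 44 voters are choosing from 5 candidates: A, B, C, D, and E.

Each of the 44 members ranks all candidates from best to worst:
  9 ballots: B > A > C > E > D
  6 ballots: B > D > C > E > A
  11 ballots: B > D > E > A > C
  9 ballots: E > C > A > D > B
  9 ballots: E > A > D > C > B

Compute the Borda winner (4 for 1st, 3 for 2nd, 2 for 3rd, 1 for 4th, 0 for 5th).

E

A: 9×3 + 6×0 + 11×1 + 9×2 + 9×3 = 83
B: 9×4 + 6×4 + 11×4 + 9×0 + 9×0 = 104
C: 9×2 + 6×2 + 11×0 + 9×3 + 9×1 = 66
D: 9×0 + 6×3 + 11×3 + 9×1 + 9×2 = 78
E: 9×1 + 6×1 + 11×2 + 9×4 + 9×4 = 109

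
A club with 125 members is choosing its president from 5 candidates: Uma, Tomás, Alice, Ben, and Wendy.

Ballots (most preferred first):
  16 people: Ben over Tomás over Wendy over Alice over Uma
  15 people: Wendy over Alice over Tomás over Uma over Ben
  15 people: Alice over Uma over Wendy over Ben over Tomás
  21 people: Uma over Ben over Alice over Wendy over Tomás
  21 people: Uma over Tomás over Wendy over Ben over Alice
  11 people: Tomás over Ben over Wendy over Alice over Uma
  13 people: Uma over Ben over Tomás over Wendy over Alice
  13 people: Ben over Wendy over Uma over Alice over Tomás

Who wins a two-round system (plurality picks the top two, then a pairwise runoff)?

Uma

Round 1 first-place votes: Uma 55, Tomás 11, Alice 15, Ben 29, Wendy 15. Uma and Ben advance.
Runoff: Uma is ranked above Ben on 85 ballots, Ben above Uma on 40.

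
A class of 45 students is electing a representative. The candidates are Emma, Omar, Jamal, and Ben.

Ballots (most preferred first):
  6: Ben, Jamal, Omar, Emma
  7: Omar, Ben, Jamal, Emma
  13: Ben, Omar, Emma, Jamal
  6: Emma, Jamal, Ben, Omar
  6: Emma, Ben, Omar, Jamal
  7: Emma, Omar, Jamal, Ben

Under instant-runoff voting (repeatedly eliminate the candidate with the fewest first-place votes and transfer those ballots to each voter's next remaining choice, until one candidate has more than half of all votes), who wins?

Round 1: Emma 19, Omar 7, Jamal 0, Ben 19. Jamal eliminated.
Round 2: Emma 19, Omar 7, Ben 19. Omar eliminated.
Round 3: Emma 19, Ben 26. Ben has a majority (≥23).

Ben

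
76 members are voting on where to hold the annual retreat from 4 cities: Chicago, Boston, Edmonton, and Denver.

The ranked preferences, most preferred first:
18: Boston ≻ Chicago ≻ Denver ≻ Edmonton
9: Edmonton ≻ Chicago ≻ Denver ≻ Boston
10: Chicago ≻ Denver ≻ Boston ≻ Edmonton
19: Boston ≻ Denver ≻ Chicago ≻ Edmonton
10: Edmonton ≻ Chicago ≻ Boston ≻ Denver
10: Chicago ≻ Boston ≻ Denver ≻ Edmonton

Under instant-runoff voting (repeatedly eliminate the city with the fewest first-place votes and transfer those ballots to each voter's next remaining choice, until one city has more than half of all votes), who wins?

Chicago

Round 1: Chicago 20, Boston 37, Edmonton 19, Denver 0. Denver eliminated.
Round 2: Chicago 20, Boston 37, Edmonton 19. Edmonton eliminated.
Round 3: Chicago 39, Boston 37. Chicago has a majority (≥39).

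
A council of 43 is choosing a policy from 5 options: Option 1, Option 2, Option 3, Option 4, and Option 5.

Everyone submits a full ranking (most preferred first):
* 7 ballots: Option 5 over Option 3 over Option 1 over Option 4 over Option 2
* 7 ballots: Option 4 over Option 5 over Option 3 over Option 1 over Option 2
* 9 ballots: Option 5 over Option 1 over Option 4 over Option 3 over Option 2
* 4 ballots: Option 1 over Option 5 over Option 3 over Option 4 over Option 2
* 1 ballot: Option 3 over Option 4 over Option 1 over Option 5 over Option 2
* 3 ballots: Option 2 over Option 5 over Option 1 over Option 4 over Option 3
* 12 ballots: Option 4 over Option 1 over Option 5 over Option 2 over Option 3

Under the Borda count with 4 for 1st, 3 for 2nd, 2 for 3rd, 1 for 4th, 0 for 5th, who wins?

Option 5

Option 1: 7×2 + 7×1 + 9×3 + 4×4 + 1×2 + 3×2 + 12×3 = 108
Option 2: 7×0 + 7×0 + 9×0 + 4×0 + 1×0 + 3×4 + 12×1 = 24
Option 3: 7×3 + 7×2 + 9×1 + 4×2 + 1×4 + 3×0 + 12×0 = 56
Option 4: 7×1 + 7×4 + 9×2 + 4×1 + 1×3 + 3×1 + 12×4 = 111
Option 5: 7×4 + 7×3 + 9×4 + 4×3 + 1×1 + 3×3 + 12×2 = 131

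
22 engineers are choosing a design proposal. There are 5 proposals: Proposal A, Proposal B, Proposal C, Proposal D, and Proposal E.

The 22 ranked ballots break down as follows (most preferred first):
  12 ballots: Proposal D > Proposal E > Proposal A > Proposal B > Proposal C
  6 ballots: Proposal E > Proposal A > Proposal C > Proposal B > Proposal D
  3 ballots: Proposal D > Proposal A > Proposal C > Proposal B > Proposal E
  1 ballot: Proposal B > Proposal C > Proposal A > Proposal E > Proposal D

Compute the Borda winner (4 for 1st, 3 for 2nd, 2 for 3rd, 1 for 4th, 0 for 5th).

Proposal E

Proposal A: 12×2 + 6×3 + 3×3 + 1×2 = 53
Proposal B: 12×1 + 6×1 + 3×1 + 1×4 = 25
Proposal C: 12×0 + 6×2 + 3×2 + 1×3 = 21
Proposal D: 12×4 + 6×0 + 3×4 + 1×0 = 60
Proposal E: 12×3 + 6×4 + 3×0 + 1×1 = 61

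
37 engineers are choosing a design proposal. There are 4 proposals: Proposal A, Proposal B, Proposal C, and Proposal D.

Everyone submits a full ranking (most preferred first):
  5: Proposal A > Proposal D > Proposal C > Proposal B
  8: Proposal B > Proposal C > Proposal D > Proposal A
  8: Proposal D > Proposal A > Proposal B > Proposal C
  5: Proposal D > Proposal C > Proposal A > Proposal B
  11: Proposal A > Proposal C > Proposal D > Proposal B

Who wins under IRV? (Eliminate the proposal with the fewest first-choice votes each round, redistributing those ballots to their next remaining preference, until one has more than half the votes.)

Proposal D

Round 1: Proposal A 16, Proposal B 8, Proposal C 0, Proposal D 13. Proposal C eliminated.
Round 2: Proposal A 16, Proposal B 8, Proposal D 13. Proposal B eliminated.
Round 3: Proposal A 16, Proposal D 21. Proposal D has a majority (≥19).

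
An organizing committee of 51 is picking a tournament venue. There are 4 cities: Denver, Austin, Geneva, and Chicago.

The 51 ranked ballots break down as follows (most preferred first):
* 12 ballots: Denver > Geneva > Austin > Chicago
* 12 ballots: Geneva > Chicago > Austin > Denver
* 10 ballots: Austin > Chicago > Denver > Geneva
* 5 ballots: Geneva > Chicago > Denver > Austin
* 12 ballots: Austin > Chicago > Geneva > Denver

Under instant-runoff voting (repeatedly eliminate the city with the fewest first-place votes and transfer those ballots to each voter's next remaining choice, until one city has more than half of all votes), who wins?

Round 1: Denver 12, Austin 22, Geneva 17, Chicago 0. Chicago eliminated.
Round 2: Denver 12, Austin 22, Geneva 17. Denver eliminated.
Round 3: Austin 22, Geneva 29. Geneva has a majority (≥26).

Geneva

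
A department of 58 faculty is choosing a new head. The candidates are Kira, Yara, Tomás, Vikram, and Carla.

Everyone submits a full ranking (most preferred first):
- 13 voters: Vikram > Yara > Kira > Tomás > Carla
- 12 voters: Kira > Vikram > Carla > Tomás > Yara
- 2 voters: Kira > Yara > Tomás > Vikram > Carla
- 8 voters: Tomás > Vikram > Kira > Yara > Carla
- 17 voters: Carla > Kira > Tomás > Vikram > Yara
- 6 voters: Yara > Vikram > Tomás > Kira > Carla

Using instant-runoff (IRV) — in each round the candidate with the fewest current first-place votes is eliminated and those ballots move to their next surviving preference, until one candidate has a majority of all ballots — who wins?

Round 1: Kira 14, Yara 6, Tomás 8, Vikram 13, Carla 17. Yara eliminated.
Round 2: Kira 14, Tomás 8, Vikram 19, Carla 17. Tomás eliminated.
Round 3: Kira 14, Vikram 27, Carla 17. Kira eliminated.
Round 4: Vikram 41, Carla 17. Vikram has a majority (≥30).

Vikram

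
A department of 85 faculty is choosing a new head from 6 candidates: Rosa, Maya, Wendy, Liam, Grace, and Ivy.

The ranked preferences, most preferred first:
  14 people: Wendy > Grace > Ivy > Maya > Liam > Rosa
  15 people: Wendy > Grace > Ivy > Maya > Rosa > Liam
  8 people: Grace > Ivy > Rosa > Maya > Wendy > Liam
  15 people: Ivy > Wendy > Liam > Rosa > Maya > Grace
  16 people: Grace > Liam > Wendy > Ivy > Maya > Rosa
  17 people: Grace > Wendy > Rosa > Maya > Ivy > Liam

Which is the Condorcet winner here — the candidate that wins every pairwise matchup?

Wendy vs Rosa: 77–8
Wendy vs Maya: 77–8
Wendy vs Liam: 69–16
Wendy vs Grace: 44–41
Wendy vs Ivy: 62–23
Wendy beats every other candidate.

Wendy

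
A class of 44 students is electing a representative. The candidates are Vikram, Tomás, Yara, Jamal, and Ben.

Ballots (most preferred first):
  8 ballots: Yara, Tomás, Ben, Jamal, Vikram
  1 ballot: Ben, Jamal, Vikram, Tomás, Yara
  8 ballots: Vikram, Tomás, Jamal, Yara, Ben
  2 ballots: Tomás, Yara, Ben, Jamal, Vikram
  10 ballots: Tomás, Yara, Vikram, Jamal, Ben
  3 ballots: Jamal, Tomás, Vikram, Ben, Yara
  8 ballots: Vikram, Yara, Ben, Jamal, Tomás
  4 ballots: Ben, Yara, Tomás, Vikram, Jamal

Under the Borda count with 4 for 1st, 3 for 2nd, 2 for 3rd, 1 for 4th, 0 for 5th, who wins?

Tomás

Vikram: 8×0 + 1×2 + 8×4 + 2×0 + 10×2 + 3×2 + 8×4 + 4×1 = 96
Tomás: 8×3 + 1×1 + 8×3 + 2×4 + 10×4 + 3×3 + 8×0 + 4×2 = 114
Yara: 8×4 + 1×0 + 8×1 + 2×3 + 10×3 + 3×0 + 8×3 + 4×3 = 112
Jamal: 8×1 + 1×3 + 8×2 + 2×1 + 10×1 + 3×4 + 8×1 + 4×0 = 59
Ben: 8×2 + 1×4 + 8×0 + 2×2 + 10×0 + 3×1 + 8×2 + 4×4 = 59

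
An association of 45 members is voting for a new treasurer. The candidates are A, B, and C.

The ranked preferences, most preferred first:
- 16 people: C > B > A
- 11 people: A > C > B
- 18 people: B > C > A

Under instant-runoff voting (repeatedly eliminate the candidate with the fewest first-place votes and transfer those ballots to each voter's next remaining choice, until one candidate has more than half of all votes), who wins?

C

Round 1: A 11, B 18, C 16. A eliminated.
Round 2: B 18, C 27. C has a majority (≥23).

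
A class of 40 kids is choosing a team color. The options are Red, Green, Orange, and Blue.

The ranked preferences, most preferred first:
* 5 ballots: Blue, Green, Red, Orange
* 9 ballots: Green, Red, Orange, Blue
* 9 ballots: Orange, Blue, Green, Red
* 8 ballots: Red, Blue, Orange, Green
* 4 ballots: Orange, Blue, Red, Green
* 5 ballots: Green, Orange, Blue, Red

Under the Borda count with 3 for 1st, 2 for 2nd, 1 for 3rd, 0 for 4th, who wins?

Red: 5×1 + 9×2 + 9×0 + 8×3 + 4×1 + 5×0 = 51
Green: 5×2 + 9×3 + 9×1 + 8×0 + 4×0 + 5×3 = 61
Orange: 5×0 + 9×1 + 9×3 + 8×1 + 4×3 + 5×2 = 66
Blue: 5×3 + 9×0 + 9×2 + 8×2 + 4×2 + 5×1 = 62

Orange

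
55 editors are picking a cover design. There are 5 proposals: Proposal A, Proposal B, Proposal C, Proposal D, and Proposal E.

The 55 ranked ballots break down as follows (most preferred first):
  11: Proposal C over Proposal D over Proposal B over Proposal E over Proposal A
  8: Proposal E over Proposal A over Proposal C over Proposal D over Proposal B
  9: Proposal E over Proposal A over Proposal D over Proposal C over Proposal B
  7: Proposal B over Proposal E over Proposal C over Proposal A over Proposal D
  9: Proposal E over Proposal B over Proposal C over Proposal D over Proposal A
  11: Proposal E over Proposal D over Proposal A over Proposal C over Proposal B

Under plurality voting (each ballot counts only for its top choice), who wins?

Proposal E

First-place votes: Proposal A 0, Proposal B 7, Proposal C 11, Proposal D 0, Proposal E 37.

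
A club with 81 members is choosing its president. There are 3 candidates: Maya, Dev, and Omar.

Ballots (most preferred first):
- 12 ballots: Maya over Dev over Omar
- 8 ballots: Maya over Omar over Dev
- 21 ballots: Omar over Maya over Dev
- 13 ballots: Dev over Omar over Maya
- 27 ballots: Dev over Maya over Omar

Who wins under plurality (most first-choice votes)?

Dev

First-place votes: Maya 20, Dev 40, Omar 21.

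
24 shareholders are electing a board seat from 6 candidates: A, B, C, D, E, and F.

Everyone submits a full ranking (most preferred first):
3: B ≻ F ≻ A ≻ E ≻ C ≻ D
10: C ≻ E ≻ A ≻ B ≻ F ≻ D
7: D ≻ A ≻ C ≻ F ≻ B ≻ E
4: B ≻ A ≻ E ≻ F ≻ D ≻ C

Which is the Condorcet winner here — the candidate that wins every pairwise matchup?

A vs B: 17–7
A vs C: 14–10
A vs D: 17–7
A vs E: 14–10
A vs F: 21–3
A beats every other candidate.

A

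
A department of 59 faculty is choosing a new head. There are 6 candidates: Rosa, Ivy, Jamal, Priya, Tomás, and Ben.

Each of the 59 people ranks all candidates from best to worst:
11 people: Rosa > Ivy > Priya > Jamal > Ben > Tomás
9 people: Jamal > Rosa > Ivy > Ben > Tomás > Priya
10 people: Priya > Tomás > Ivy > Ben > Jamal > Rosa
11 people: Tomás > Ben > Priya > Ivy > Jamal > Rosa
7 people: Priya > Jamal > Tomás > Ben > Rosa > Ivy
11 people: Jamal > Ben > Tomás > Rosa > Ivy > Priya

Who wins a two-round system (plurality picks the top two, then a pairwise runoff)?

Round 1 first-place votes: Rosa 11, Ivy 0, Jamal 20, Priya 17, Tomás 11, Ben 0. Jamal and Priya advance.
Runoff: Jamal is ranked above Priya on 20 ballots, Priya above Jamal on 39.

Priya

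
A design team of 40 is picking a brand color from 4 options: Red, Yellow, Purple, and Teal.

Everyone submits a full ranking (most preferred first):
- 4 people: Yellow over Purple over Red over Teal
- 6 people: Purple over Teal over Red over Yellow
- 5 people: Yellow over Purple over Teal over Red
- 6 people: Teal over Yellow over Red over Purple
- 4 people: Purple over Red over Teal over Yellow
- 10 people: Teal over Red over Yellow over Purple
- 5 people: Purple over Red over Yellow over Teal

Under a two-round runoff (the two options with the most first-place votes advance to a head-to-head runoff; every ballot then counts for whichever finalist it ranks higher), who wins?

Purple

Round 1 first-place votes: Red 0, Yellow 9, Purple 15, Teal 16. Teal and Purple advance.
Runoff: Teal is ranked above Purple on 16 ballots, Purple above Teal on 24.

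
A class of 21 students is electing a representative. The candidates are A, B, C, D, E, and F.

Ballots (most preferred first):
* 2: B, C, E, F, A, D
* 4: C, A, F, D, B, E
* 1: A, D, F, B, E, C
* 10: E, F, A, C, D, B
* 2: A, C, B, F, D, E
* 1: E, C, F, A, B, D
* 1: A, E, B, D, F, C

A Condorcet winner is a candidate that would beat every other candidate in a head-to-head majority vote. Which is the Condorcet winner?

E

E vs A: 13–8
E vs B: 12–9
E vs C: 13–8
E vs D: 14–7
E vs F: 14–7
E beats every other candidate.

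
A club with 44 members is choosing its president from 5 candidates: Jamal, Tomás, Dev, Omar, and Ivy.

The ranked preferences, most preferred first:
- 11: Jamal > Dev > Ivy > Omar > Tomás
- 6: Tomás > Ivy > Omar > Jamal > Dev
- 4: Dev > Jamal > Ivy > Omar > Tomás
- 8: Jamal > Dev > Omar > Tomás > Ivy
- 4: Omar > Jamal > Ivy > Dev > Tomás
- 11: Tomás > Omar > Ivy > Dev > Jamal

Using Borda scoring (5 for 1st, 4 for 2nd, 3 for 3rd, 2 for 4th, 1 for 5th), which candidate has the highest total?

Jamal: 11×5 + 6×2 + 4×4 + 8×5 + 4×4 + 11×1 = 150
Tomás: 11×1 + 6×5 + 4×1 + 8×2 + 4×1 + 11×5 = 120
Dev: 11×4 + 6×1 + 4×5 + 8×4 + 4×2 + 11×2 = 132
Omar: 11×2 + 6×3 + 4×2 + 8×3 + 4×5 + 11×4 = 136
Ivy: 11×3 + 6×4 + 4×3 + 8×1 + 4×3 + 11×3 = 122

Jamal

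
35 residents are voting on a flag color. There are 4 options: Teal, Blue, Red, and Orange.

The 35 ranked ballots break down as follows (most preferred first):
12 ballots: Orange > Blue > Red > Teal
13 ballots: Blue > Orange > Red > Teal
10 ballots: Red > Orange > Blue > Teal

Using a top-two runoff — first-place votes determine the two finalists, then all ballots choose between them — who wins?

Round 1 first-place votes: Teal 0, Blue 13, Red 10, Orange 12. Blue and Orange advance.
Runoff: Blue is ranked above Orange on 13 ballots, Orange above Blue on 22.

Orange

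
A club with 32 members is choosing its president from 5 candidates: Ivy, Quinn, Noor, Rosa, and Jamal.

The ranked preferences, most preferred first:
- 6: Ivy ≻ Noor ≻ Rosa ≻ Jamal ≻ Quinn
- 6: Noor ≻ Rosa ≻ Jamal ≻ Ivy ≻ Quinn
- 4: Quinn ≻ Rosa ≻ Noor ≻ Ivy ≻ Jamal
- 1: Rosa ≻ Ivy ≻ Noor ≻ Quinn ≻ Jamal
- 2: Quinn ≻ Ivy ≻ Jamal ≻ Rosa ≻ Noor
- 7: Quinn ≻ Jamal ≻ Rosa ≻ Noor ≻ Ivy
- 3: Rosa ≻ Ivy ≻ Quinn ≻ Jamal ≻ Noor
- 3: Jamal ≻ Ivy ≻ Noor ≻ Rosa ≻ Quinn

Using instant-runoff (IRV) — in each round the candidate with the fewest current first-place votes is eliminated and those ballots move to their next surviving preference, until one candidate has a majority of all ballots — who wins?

Round 1: Ivy 6, Quinn 13, Noor 6, Rosa 4, Jamal 3. Jamal eliminated.
Round 2: Ivy 9, Quinn 13, Noor 6, Rosa 4. Rosa eliminated.
Round 3: Ivy 13, Quinn 13, Noor 6. Noor eliminated.
Round 4: Ivy 19, Quinn 13. Ivy has a majority (≥17).

Ivy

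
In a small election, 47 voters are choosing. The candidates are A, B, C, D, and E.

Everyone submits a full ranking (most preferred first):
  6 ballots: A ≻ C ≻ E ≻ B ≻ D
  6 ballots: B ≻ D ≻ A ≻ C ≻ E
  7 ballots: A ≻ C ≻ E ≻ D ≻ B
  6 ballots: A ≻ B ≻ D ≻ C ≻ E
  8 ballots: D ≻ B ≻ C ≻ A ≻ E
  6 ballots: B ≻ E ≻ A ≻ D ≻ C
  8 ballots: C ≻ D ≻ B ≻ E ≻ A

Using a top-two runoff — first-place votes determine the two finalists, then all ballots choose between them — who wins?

B

Round 1 first-place votes: A 19, B 12, C 8, D 8, E 0. A and B advance.
Runoff: A is ranked above B on 19 ballots, B above A on 28.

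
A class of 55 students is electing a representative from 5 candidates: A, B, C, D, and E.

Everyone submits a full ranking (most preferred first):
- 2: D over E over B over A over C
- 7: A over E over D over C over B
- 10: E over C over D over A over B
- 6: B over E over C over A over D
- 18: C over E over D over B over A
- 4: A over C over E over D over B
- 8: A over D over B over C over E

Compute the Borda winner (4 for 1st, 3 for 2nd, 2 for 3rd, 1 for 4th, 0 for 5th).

A: 2×1 + 7×4 + 10×1 + 6×1 + 18×0 + 4×4 + 8×4 = 94
B: 2×2 + 7×0 + 10×0 + 6×4 + 18×1 + 4×0 + 8×2 = 62
C: 2×0 + 7×1 + 10×3 + 6×2 + 18×4 + 4×3 + 8×1 = 141
D: 2×4 + 7×2 + 10×2 + 6×0 + 18×2 + 4×1 + 8×3 = 106
E: 2×3 + 7×3 + 10×4 + 6×3 + 18×3 + 4×2 + 8×0 = 147

E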